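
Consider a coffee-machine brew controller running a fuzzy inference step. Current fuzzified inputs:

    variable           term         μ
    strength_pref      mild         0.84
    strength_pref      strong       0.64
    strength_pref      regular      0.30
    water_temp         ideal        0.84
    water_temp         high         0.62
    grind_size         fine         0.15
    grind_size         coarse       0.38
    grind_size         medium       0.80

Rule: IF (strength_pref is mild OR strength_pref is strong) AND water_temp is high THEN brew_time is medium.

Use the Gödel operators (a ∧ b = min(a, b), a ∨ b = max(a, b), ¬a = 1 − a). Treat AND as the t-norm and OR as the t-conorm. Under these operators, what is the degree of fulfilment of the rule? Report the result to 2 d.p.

0.62

firing strength: (mild=0.84 OR strong=0.64) = 0.84; AND[min(a, b)] with high=0.62 → w = 0.62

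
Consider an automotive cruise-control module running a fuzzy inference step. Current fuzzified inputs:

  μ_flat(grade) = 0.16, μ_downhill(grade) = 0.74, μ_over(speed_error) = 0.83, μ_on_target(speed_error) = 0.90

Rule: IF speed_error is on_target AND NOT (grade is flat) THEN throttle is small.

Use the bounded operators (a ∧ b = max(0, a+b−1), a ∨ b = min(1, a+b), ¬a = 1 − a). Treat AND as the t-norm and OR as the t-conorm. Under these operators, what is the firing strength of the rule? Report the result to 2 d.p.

firing strength: on_target=0.90, ¬flat=1−0.16=0.84; AND[max(0, a+b−1)] → w = 0.74

0.74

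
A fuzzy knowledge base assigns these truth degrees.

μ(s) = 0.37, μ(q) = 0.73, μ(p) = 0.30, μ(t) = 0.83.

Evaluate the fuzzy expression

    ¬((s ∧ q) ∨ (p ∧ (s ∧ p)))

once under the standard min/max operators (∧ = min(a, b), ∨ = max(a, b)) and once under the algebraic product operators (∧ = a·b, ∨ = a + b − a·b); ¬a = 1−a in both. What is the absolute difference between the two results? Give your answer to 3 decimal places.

Under standard min/max:
  s ∧ q = min(a, b) on (0.37, 0.73) = 0.37
  s ∧ p = min(a, b) on (0.37, 0.30) = 0.30
  p ∧ (s ∧ p) = min(a, b) on (0.30, 0.30) = 0.30
  (s ∧ q) ∨ (p ∧ (s ∧ p)) = max(a, b) on (0.37, 0.30) = 0.37
  ¬((s ∧ q) ∨ (p ∧ (s ∧ p))) = 1 − 0.37 = 0.63
  → value = 0.6300
Under algebraic product:
  s ∧ q = a·b on (0.3700, 0.7300) = 0.2701
  s ∧ p = a·b on (0.3700, 0.3000) = 0.1110
  p ∧ (s ∧ p) = a·b on (0.3000, 0.1110) = 0.0333
  (s ∧ q) ∨ (p ∧ (s ∧ p)) = a + b − a·b on (0.2701, 0.0333) = 0.2944
  ¬((s ∧ q) ∨ (p ∧ (s ∧ p))) = 1 − 0.2944 = 0.7056
  → value = 0.7056
|0.6300 − 0.7056| = 0.076

0.076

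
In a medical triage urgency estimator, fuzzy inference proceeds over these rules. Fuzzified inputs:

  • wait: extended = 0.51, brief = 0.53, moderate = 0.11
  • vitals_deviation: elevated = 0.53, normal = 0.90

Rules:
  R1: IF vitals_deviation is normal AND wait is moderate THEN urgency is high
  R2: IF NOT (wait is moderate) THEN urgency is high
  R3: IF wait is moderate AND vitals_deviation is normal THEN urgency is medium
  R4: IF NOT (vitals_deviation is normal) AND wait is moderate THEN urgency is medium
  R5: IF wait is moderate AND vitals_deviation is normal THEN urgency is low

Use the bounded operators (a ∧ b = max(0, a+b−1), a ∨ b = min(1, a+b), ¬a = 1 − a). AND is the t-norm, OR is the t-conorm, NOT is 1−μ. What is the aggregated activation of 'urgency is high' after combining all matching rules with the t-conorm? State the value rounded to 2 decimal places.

R1: normal=0.90, moderate=0.11; AND[max(0, a+b−1)] → w = 0.01
R2: ¬moderate=1−0.11=0.89 → w = 0.89
R3: moderate=0.11, normal=0.90; AND[max(0, a+b−1)] → w = 0.01
R4: ¬normal=1−0.90=0.10, moderate=0.11; AND[max(0, a+b−1)] → w = 0.00
R5: moderate=0.11, normal=0.90; AND[max(0, a+b−1)] → w = 0.01
Rules with consequent 'high': {R1, R2} → strengths 0.01, 0.89
Aggregate via t-conorm [min(1, a+b)]: 0.90

0.90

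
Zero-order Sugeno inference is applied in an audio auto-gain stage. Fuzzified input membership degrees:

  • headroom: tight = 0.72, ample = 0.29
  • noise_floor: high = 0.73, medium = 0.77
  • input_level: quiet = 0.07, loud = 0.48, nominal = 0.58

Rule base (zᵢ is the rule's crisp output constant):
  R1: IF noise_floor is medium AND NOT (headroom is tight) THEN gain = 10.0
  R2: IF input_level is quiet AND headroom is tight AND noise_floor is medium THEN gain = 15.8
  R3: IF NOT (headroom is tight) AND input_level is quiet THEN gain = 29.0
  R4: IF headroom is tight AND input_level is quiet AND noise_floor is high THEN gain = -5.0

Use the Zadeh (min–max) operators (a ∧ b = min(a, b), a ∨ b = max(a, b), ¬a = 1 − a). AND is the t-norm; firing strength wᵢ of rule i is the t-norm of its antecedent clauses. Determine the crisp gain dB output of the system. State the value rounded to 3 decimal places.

11.400

R1 (z=10.0): medium=0.77, ¬tight=1−0.72=0.28; AND[min(a, b)] → w = 0.28
R2 (z=15.8): quiet=0.07, tight=0.72, medium=0.77; AND[min(a, b)] → w = 0.07
R3 (z=29.0): ¬tight=1−0.72=0.28, quiet=0.07; AND[min(a, b)] → w = 0.07
R4 (z=-5.0): tight=0.72, quiet=0.07, high=0.73; AND[min(a, b)] → w = 0.07
Weighted average = (0.28·10.0 + 0.07·15.8 + 0.07·29.0 + 0.07·-5.0) / (0.28 + 0.07 + 0.07 + 0.07)
  = 5.5860 / 0.4900 = 11.400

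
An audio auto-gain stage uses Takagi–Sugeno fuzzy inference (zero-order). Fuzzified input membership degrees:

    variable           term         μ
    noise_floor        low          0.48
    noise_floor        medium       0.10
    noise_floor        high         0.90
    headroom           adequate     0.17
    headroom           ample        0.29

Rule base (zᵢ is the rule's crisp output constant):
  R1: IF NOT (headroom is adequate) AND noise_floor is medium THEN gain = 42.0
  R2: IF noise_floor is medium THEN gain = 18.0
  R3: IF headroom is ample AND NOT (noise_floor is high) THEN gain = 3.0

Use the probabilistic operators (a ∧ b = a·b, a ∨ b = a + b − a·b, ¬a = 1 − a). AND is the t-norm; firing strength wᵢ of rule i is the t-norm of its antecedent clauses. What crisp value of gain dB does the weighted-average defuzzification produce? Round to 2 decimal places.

R1 (z=42.0): ¬adequate=1−0.17=0.83, medium=0.10; AND[a·b] → w = 0.0830
R2 (z=18.0): medium=0.10 → w = 0.1000
R3 (z=3.0): ample=0.29, ¬high=1−0.90=0.10; AND[a·b] → w = 0.0290
Weighted average = (0.0830·42.0 + 0.1000·18.0 + 0.0290·3.0) / (0.0830 + 0.1000 + 0.0290)
  = 5.3730 / 0.2120 = 25.34

25.34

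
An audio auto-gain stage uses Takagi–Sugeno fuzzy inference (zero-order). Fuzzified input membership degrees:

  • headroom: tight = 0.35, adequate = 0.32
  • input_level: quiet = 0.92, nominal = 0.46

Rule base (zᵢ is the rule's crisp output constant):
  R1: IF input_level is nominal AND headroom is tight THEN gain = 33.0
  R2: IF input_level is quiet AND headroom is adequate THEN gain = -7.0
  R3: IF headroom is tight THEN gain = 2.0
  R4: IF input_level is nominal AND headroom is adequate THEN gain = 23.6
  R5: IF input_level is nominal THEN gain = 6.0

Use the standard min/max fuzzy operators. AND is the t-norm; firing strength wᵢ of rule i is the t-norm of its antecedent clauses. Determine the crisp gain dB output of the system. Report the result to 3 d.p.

11.290

R1 (z=33.0): nominal=0.46, tight=0.35; AND[min(a, b)] → w = 0.35
R2 (z=-7.0): quiet=0.92, adequate=0.32; AND[min(a, b)] → w = 0.32
R3 (z=2.0): tight=0.35 → w = 0.35
R4 (z=23.6): nominal=0.46, adequate=0.32; AND[min(a, b)] → w = 0.32
R5 (z=6.0): nominal=0.46 → w = 0.46
Weighted average = (0.35·33.0 + 0.32·-7.0 + 0.35·2.0 + 0.32·23.6 + 0.46·6.0) / (0.35 + 0.32 + 0.35 + 0.32 + 0.46)
  = 20.3220 / 1.8000 = 11.290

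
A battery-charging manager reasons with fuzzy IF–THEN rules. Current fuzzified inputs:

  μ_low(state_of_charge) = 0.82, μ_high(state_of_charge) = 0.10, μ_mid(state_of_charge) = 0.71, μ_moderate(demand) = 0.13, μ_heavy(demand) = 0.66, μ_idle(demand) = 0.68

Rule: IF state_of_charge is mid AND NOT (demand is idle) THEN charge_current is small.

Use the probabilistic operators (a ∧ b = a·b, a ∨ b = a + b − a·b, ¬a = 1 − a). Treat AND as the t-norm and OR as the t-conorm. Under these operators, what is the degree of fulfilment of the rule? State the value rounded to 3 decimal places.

0.227

firing strength: mid=0.71, ¬idle=1−0.68=0.32; AND[a·b] → w = 0.2272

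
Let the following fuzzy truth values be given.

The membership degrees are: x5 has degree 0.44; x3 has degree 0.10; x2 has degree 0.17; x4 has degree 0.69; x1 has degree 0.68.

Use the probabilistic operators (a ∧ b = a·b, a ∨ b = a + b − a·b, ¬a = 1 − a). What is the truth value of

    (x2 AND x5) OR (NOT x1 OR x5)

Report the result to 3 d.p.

0.648

x2 AND x5 = a·b on (0.1700, 0.4400) = 0.0748
NOT x1 = 1 − 0.6800 = 0.3200
NOT x1 OR x5 = a + b − a·b on (0.3200, 0.4400) = 0.6192
(x2 AND x5) OR (NOT x1 OR x5) = a + b − a·b on (0.0748, 0.6192) = 0.6477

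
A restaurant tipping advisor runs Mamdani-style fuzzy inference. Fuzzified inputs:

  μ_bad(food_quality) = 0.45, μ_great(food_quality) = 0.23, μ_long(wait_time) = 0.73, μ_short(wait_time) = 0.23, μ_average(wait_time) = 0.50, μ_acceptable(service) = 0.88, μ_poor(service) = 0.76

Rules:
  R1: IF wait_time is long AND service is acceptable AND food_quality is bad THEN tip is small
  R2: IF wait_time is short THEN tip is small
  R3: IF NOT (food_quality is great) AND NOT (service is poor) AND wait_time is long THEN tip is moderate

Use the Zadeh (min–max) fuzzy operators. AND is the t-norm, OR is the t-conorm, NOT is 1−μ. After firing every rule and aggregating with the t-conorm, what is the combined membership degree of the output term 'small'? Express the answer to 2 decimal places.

R1: long=0.73, acceptable=0.88, bad=0.45; AND[min(a, b)] → w = 0.45
R2: short=0.23 → w = 0.23
R3: ¬great=1−0.23=0.77, ¬poor=1−0.76=0.24, long=0.73; AND[min(a, b)] → w = 0.24
Rules with consequent 'small': {R1, R2} → strengths 0.45, 0.23
Aggregate via t-conorm [max(a, b)]: 0.45

0.45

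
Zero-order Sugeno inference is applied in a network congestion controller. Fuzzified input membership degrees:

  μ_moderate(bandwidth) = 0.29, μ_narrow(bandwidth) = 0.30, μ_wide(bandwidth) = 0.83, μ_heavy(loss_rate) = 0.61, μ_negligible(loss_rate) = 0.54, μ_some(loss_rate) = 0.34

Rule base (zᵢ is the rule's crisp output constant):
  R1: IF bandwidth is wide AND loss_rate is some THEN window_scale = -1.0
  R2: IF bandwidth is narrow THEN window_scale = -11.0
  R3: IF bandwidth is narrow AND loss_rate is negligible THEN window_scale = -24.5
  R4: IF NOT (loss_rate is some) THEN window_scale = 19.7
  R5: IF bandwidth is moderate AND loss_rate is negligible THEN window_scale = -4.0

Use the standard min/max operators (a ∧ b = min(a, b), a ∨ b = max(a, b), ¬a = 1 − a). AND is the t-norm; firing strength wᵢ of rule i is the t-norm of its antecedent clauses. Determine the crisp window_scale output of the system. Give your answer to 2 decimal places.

0.45

R1 (z=-1.0): wide=0.83, some=0.34; AND[min(a, b)] → w = 0.34
R2 (z=-11.0): narrow=0.30 → w = 0.30
R3 (z=-24.5): narrow=0.30, negligible=0.54; AND[min(a, b)] → w = 0.30
R4 (z=19.7): ¬some=1−0.34=0.66 → w = 0.66
R5 (z=-4.0): moderate=0.29, negligible=0.54; AND[min(a, b)] → w = 0.29
Weighted average = (0.34·-1.0 + 0.30·-11.0 + 0.30·-24.5 + 0.66·19.7 + 0.29·-4.0) / (0.34 + 0.30 + 0.30 + 0.66 + 0.29)
  = 0.8520 / 1.8900 = 0.45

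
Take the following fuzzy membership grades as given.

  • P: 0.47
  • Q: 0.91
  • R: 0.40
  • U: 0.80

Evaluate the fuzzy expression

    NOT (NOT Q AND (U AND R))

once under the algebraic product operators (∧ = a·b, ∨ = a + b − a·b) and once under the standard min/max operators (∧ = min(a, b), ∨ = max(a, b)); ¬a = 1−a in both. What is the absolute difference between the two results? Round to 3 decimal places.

Under algebraic product:
  NOT Q = 1 − 0.9100 = 0.0900
  U AND R = a·b on (0.8000, 0.4000) = 0.3200
  NOT Q AND (U AND R) = a·b on (0.0900, 0.3200) = 0.0288
  NOT (NOT Q AND (U AND R)) = 1 − 0.0288 = 0.9712
  → value = 0.9712
Under standard min/max:
  NOT Q = 1 − 0.91 = 0.09
  U AND R = min(a, b) on (0.80, 0.40) = 0.40
  NOT Q AND (U AND R) = min(a, b) on (0.09, 0.40) = 0.09
  NOT (NOT Q AND (U AND R)) = 1 − 0.09 = 0.91
  → value = 0.9100
|0.9712 − 0.9100| = 0.061

0.061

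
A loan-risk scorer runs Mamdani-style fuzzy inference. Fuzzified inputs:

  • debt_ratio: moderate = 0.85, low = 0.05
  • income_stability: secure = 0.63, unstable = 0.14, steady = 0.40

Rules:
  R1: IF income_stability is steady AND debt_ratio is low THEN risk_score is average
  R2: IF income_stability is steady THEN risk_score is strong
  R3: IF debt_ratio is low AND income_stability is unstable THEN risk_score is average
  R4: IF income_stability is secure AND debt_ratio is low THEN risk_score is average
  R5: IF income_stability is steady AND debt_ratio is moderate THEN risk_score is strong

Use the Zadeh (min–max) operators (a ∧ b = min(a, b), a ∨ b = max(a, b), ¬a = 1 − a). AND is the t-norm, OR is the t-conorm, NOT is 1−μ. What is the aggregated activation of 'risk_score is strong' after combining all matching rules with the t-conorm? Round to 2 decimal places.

0.40

R1: steady=0.40, low=0.05; AND[min(a, b)] → w = 0.05
R2: steady=0.40 → w = 0.40
R3: low=0.05, unstable=0.14; AND[min(a, b)] → w = 0.05
R4: secure=0.63, low=0.05; AND[min(a, b)] → w = 0.05
R5: steady=0.40, moderate=0.85; AND[min(a, b)] → w = 0.40
Rules with consequent 'strong': {R2, R5} → strengths 0.40, 0.40
Aggregate via t-conorm [max(a, b)]: 0.40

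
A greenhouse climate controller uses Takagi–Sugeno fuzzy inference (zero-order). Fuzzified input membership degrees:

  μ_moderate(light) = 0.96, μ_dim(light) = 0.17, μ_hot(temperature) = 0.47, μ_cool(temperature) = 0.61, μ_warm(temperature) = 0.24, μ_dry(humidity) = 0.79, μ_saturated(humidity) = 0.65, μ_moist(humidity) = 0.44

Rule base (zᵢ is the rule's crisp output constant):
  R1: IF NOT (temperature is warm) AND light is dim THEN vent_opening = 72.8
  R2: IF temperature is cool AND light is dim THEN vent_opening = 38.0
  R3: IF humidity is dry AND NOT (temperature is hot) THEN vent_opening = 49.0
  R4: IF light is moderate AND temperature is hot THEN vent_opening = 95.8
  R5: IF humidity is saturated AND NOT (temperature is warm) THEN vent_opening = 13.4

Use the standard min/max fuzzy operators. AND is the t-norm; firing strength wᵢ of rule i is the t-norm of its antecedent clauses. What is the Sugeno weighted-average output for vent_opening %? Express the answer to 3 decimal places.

R1 (z=72.8): ¬warm=1−0.24=0.76, dim=0.17; AND[min(a, b)] → w = 0.17
R2 (z=38.0): cool=0.61, dim=0.17; AND[min(a, b)] → w = 0.17
R3 (z=49.0): dry=0.79, ¬hot=1−0.47=0.53; AND[min(a, b)] → w = 0.53
R4 (z=95.8): moderate=0.96, hot=0.47; AND[min(a, b)] → w = 0.47
R5 (z=13.4): saturated=0.65, ¬warm=1−0.24=0.76; AND[min(a, b)] → w = 0.65
Weighted average = (0.17·72.8 + 0.17·38.0 + 0.53·49.0 + 0.47·95.8 + 0.65·13.4) / (0.17 + 0.17 + 0.53 + 0.47 + 0.65)
  = 98.5420 / 1.9900 = 49.519

49.519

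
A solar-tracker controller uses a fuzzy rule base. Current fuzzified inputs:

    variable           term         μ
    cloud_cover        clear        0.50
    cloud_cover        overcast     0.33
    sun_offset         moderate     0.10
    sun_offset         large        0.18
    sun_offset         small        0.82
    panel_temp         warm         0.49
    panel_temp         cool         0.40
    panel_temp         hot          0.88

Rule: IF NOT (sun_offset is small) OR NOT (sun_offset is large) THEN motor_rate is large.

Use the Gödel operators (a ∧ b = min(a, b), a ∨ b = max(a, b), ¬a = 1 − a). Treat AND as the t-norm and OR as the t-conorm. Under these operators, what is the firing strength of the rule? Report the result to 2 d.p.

0.82

firing strength: ¬small=1−0.82=0.18, ¬large=1−0.18=0.82; OR[max(a, b)] → w = 0.82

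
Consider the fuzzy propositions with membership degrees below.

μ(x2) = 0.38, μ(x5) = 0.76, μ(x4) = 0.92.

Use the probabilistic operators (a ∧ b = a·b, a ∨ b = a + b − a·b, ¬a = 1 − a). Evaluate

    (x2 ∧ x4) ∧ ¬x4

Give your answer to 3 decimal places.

0.028

x2 ∧ x4 = a·b on (0.3800, 0.9200) = 0.3496
¬x4 = 1 − 0.9200 = 0.0800
(x2 ∧ x4) ∧ ¬x4 = a·b on (0.3496, 0.0800) = 0.0280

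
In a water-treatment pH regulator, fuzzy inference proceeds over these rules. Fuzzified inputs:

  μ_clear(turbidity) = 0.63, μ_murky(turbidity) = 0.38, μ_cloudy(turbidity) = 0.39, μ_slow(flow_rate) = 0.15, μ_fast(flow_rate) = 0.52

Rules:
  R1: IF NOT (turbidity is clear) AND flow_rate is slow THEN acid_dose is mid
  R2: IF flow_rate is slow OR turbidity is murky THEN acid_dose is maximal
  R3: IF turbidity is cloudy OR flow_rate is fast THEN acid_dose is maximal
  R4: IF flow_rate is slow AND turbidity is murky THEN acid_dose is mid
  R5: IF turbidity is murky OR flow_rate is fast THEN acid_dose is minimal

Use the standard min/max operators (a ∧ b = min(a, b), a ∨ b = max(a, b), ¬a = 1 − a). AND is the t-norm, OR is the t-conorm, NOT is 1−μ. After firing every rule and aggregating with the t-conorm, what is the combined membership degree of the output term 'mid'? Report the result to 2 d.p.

0.15

R1: ¬clear=1−0.63=0.37, slow=0.15; AND[min(a, b)] → w = 0.15
R2: slow=0.15, murky=0.38; OR[max(a, b)] → w = 0.38
R3: cloudy=0.39, fast=0.52; OR[max(a, b)] → w = 0.52
R4: slow=0.15, murky=0.38; AND[min(a, b)] → w = 0.15
R5: murky=0.38, fast=0.52; OR[max(a, b)] → w = 0.52
Rules with consequent 'mid': {R1, R4} → strengths 0.15, 0.15
Aggregate via t-conorm [max(a, b)]: 0.15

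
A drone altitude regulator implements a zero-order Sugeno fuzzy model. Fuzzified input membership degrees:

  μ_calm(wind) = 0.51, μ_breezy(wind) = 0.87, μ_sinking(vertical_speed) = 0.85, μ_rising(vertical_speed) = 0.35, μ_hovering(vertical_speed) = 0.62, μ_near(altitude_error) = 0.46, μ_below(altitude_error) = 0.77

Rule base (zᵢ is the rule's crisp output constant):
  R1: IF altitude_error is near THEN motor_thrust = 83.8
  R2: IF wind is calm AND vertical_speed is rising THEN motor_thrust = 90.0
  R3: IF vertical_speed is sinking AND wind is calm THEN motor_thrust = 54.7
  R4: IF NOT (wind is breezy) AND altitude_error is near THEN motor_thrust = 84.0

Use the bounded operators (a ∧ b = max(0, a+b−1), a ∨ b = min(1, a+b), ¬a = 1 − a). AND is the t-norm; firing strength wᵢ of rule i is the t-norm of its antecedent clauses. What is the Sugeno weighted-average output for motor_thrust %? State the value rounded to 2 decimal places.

R1 (z=83.8): near=0.46 → w = 0.46
R2 (z=90.0): calm=0.51, rising=0.35; AND[max(0, a+b−1)] → w = 0.00
R3 (z=54.7): sinking=0.85, calm=0.51; AND[max(0, a+b−1)] → w = 0.36
R4 (z=84.0): ¬breezy=1−0.87=0.13, near=0.46; AND[max(0, a+b−1)] → w = 0.00
Weighted average = (0.46·83.8 + 0.00·90.0 + 0.36·54.7 + 0.00·84.0) / (0.46 + 0.00 + 0.36 + 0.00)
  = 58.2400 / 0.8200 = 71.02

71.02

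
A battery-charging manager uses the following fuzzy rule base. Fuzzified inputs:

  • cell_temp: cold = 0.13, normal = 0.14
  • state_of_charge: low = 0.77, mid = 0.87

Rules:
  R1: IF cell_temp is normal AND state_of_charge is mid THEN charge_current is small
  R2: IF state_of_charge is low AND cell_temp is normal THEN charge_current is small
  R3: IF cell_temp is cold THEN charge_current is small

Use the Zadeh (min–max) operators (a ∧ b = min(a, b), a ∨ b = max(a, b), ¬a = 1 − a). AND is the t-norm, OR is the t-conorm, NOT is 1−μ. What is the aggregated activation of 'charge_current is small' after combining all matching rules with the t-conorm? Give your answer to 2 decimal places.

R1: normal=0.14, mid=0.87; AND[min(a, b)] → w = 0.14
R2: low=0.77, normal=0.14; AND[min(a, b)] → w = 0.14
R3: cold=0.13 → w = 0.13
Rules with consequent 'small': {R1, R2, R3} → strengths 0.14, 0.14, 0.13
Aggregate via t-conorm [max(a, b)]: 0.14

0.14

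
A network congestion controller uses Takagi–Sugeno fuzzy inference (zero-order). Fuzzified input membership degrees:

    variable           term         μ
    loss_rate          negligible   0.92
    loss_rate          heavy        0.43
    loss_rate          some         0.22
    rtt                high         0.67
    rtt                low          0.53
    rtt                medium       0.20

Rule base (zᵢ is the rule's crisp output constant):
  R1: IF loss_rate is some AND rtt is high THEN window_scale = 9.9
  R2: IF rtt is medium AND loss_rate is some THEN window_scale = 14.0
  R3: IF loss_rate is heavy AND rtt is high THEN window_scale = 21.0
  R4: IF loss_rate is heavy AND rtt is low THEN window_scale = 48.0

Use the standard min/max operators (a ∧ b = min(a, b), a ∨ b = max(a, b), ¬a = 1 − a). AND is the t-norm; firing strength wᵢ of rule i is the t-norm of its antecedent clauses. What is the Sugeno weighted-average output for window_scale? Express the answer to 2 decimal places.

27.07

R1 (z=9.9): some=0.22, high=0.67; AND[min(a, b)] → w = 0.22
R2 (z=14.0): medium=0.20, some=0.22; AND[min(a, b)] → w = 0.20
R3 (z=21.0): heavy=0.43, high=0.67; AND[min(a, b)] → w = 0.43
R4 (z=48.0): heavy=0.43, low=0.53; AND[min(a, b)] → w = 0.43
Weighted average = (0.22·9.9 + 0.20·14.0 + 0.43·21.0 + 0.43·48.0) / (0.22 + 0.20 + 0.43 + 0.43)
  = 34.6480 / 1.2800 = 27.07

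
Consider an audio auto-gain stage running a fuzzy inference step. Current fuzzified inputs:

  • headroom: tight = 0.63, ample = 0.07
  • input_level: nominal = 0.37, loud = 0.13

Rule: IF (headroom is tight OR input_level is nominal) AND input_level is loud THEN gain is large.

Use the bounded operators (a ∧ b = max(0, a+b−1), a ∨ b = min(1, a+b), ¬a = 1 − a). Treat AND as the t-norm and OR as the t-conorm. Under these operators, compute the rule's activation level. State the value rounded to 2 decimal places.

0.13

firing strength: (tight=0.63 OR nominal=0.37) = 1.00; AND[max(0, a+b−1)] with loud=0.13 → w = 0.13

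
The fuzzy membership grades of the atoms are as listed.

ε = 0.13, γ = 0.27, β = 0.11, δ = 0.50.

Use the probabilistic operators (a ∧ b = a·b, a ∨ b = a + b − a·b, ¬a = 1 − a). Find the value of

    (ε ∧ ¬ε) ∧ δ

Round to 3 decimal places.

¬ε = 1 − 0.1300 = 0.8700
ε ∧ ¬ε = a·b on (0.1300, 0.8700) = 0.1131
(ε ∧ ¬ε) ∧ δ = a·b on (0.1131, 0.5000) = 0.0566

0.057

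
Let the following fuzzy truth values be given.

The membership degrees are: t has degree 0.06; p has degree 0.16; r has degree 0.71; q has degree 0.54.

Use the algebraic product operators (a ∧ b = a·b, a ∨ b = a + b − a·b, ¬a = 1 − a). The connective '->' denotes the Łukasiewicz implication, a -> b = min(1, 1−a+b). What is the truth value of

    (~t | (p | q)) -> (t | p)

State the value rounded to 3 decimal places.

~t = 1 − 0.0600 = 0.9400
p | q = a + b − a·b on (0.1600, 0.5400) = 0.6136
~t | (p | q) = a + b − a·b on (0.9400, 0.6136) = 0.9768
t | p = a + b − a·b on (0.0600, 0.1600) = 0.2104
(~t | (p | q)) -> (t | p)  [Łukasiewicz: min(1, 1−a+b)] with a=0.9768, b=0.2104 → 0.2336

0.234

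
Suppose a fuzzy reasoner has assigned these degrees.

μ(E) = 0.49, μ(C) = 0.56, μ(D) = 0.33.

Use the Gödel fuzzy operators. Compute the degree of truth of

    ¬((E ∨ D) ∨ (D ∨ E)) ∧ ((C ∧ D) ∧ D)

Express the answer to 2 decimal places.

0.33

E ∨ D = max(a, b) on (0.49, 0.33) = 0.49
D ∨ E = max(a, b) on (0.33, 0.49) = 0.49
(E ∨ D) ∨ (D ∨ E) = max(a, b) on (0.49, 0.49) = 0.49
¬((E ∨ D) ∨ (D ∨ E)) = 1 − 0.49 = 0.51
C ∧ D = min(a, b) on (0.56, 0.33) = 0.33
(C ∧ D) ∧ D = min(a, b) on (0.33, 0.33) = 0.33
¬((E ∨ D) ∨ (D ∨ E)) ∧ ((C ∧ D) ∧ D) = min(a, b) on (0.51, 0.33) = 0.33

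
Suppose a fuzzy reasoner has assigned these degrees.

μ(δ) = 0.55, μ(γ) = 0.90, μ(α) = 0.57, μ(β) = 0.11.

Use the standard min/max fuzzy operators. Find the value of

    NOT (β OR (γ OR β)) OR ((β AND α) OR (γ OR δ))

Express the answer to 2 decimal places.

0.90

γ OR β = max(a, b) on (0.90, 0.11) = 0.90
β OR (γ OR β) = max(a, b) on (0.11, 0.90) = 0.90
NOT (β OR (γ OR β)) = 1 − 0.90 = 0.10
β AND α = min(a, b) on (0.11, 0.57) = 0.11
γ OR δ = max(a, b) on (0.90, 0.55) = 0.90
(β AND α) OR (γ OR δ) = max(a, b) on (0.11, 0.90) = 0.90
NOT (β OR (γ OR β)) OR ((β AND α) OR (γ OR δ)) = max(a, b) on (0.10, 0.90) = 0.90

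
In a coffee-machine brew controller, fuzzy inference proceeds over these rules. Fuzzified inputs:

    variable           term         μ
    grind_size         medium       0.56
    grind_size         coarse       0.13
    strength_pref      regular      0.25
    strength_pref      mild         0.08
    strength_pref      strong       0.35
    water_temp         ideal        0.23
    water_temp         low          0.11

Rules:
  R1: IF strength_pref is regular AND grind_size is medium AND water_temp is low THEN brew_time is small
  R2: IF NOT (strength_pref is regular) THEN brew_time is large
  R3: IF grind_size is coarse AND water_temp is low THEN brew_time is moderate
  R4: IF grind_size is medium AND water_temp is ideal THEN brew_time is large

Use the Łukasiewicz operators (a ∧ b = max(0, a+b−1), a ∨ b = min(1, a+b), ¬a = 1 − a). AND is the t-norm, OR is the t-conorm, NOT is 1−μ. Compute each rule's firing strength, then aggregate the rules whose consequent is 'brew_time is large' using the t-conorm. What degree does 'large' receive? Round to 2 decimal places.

0.75

R1: regular=0.25, medium=0.56, low=0.11; AND[max(0, a+b−1)] → w = 0.00
R2: ¬regular=1−0.25=0.75 → w = 0.75
R3: coarse=0.13, low=0.11; AND[max(0, a+b−1)] → w = 0.00
R4: medium=0.56, ideal=0.23; AND[max(0, a+b−1)] → w = 0.00
Rules with consequent 'large': {R2, R4} → strengths 0.75, 0.00
Aggregate via t-conorm [min(1, a+b)]: 0.75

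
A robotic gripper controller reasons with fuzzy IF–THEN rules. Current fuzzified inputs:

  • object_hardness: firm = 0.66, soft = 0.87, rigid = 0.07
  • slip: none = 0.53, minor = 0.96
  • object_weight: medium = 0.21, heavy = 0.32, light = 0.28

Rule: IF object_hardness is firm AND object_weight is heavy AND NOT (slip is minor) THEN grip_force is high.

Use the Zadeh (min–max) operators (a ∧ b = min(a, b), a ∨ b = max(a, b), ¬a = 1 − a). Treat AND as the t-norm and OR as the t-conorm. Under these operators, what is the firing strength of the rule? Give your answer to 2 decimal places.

0.04

firing strength: firm=0.66, heavy=0.32, ¬minor=1−0.96=0.04; AND[min(a, b)] → w = 0.04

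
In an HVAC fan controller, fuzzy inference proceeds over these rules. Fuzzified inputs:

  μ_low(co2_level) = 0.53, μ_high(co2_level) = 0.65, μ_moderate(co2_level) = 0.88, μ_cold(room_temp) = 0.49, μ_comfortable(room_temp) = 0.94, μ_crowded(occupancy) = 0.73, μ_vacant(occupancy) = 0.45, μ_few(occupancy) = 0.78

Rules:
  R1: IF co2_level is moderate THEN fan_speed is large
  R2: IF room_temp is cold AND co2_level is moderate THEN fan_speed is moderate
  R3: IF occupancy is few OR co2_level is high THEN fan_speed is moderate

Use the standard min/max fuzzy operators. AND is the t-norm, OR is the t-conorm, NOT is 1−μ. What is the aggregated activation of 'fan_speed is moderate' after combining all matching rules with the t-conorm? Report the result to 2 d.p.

R1: moderate=0.88 → w = 0.88
R2: cold=0.49, moderate=0.88; AND[min(a, b)] → w = 0.49
R3: few=0.78, high=0.65; OR[max(a, b)] → w = 0.78
Rules with consequent 'moderate': {R2, R3} → strengths 0.49, 0.78
Aggregate via t-conorm [max(a, b)]: 0.78

0.78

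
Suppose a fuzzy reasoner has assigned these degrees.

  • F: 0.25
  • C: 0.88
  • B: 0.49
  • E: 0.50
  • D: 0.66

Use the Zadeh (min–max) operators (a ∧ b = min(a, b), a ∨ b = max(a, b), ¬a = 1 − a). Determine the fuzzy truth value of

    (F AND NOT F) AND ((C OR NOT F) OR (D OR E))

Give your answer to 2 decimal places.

NOT F = 1 − 0.25 = 0.75
F AND NOT F = min(a, b) on (0.25, 0.75) = 0.25
NOT F = 1 − 0.25 = 0.75
C OR NOT F = max(a, b) on (0.88, 0.75) = 0.88
D OR E = max(a, b) on (0.66, 0.50) = 0.66
(C OR NOT F) OR (D OR E) = max(a, b) on (0.88, 0.66) = 0.88
(F AND NOT F) AND ((C OR NOT F) OR (D OR E)) = min(a, b) on (0.25, 0.88) = 0.25

0.25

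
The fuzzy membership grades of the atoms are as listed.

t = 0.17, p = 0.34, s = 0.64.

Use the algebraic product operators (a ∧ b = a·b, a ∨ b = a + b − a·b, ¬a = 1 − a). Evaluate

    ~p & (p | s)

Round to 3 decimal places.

~p = 1 − 0.3400 = 0.6600
p | s = a + b − a·b on (0.3400, 0.6400) = 0.7624
~p & (p | s) = a·b on (0.6600, 0.7624) = 0.5032

0.503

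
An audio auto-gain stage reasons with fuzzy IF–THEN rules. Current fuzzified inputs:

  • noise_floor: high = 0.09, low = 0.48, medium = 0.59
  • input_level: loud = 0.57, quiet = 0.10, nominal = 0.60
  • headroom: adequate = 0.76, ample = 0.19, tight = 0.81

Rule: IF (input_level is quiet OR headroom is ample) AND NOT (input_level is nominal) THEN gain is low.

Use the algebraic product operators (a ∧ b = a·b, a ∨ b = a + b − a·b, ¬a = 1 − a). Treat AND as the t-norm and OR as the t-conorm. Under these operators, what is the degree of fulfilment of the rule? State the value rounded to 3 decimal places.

firing strength: (quiet=0.10 OR ample=0.19) = 0.2710; AND[a·b] with ¬nominal=1−0.60=0.40 → w = 0.1084

0.108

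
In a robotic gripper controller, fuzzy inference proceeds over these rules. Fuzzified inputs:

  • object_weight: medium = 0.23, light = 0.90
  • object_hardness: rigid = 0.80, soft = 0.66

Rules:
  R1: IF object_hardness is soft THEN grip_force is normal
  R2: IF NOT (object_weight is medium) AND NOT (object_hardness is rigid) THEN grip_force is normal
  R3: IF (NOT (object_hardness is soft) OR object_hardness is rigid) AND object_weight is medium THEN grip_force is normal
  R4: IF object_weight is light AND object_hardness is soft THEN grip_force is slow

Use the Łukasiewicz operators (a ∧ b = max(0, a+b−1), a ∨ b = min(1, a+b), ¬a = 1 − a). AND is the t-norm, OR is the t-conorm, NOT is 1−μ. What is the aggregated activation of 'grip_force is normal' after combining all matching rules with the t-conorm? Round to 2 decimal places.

R1: soft=0.66 → w = 0.66
R2: ¬medium=1−0.23=0.77, ¬rigid=1−0.80=0.20; AND[max(0, a+b−1)] → w = 0.00
R3: (¬soft=1−0.66=0.34 OR rigid=0.80) = 1.00; AND[max(0, a+b−1)] with medium=0.23 → w = 0.23
R4: light=0.90, soft=0.66; AND[max(0, a+b−1)] → w = 0.56
Rules with consequent 'normal': {R1, R2, R3} → strengths 0.66, 0.00, 0.23
Aggregate via t-conorm [min(1, a+b)]: 0.89

0.89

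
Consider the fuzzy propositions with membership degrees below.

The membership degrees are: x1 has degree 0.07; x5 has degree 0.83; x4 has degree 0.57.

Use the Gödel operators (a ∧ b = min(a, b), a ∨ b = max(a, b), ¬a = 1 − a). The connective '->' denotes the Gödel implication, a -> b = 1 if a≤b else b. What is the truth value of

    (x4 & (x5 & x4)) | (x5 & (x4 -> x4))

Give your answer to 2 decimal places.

0.83

x5 & x4 = min(a, b) on (0.83, 0.57) = 0.57
x4 & (x5 & x4) = min(a, b) on (0.57, 0.57) = 0.57
x4 -> x4  [Gödel: 1 if a≤b else b] with a=0.57, b=0.57 → 1.00
x5 & (x4 -> x4) = min(a, b) on (0.83, 1.00) = 0.83
(x4 & (x5 & x4)) | (x5 & (x4 -> x4)) = max(a, b) on (0.57, 0.83) = 0.83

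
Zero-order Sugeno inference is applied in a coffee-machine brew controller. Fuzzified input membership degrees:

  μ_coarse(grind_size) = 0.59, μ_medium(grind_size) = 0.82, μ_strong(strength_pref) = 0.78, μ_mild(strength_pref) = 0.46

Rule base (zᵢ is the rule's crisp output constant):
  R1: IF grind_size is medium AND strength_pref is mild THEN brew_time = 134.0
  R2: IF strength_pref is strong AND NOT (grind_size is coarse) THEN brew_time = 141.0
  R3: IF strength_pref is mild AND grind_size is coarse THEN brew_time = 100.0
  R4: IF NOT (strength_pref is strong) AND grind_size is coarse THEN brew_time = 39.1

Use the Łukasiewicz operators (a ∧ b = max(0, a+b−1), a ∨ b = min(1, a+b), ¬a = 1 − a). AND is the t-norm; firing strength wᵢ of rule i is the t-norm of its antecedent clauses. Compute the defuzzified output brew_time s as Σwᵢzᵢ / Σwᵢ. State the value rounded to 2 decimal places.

R1 (z=134.0): medium=0.82, mild=0.46; AND[max(0, a+b−1)] → w = 0.28
R2 (z=141.0): strong=0.78, ¬coarse=1−0.59=0.41; AND[max(0, a+b−1)] → w = 0.19
R3 (z=100.0): mild=0.46, coarse=0.59; AND[max(0, a+b−1)] → w = 0.05
R4 (z=39.1): ¬strong=1−0.78=0.22, coarse=0.59; AND[max(0, a+b−1)] → w = 0.00
Weighted average = (0.28·134.0 + 0.19·141.0 + 0.05·100.0 + 0.00·39.1) / (0.28 + 0.19 + 0.05 + 0.00)
  = 69.3100 / 0.5200 = 133.29

133.29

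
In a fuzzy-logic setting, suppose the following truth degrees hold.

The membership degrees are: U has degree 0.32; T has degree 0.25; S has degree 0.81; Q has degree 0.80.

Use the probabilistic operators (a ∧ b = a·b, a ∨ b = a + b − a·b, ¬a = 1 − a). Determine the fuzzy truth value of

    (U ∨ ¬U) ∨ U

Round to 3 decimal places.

0.852

¬U = 1 − 0.3200 = 0.6800
U ∨ ¬U = a + b − a·b on (0.3200, 0.6800) = 0.7824
(U ∨ ¬U) ∨ U = a + b − a·b on (0.7824, 0.3200) = 0.8520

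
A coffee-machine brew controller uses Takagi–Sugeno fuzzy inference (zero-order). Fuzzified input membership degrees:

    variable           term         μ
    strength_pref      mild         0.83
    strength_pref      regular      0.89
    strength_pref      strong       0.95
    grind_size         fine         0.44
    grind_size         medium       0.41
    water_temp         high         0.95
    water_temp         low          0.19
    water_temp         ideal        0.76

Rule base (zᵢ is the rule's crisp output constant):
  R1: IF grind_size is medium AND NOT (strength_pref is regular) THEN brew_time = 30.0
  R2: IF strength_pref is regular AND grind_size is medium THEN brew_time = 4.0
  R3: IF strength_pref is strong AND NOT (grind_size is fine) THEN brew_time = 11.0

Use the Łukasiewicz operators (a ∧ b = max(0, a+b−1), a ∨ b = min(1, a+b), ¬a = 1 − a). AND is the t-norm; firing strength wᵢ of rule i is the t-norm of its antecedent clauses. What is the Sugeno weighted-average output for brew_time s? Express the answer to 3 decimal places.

R1 (z=30.0): medium=0.41, ¬regular=1−0.89=0.11; AND[max(0, a+b−1)] → w = 0.00
R2 (z=4.0): regular=0.89, medium=0.41; AND[max(0, a+b−1)] → w = 0.30
R3 (z=11.0): strong=0.95, ¬fine=1−0.44=0.56; AND[max(0, a+b−1)] → w = 0.51
Weighted average = (0.00·30.0 + 0.30·4.0 + 0.51·11.0) / (0.00 + 0.30 + 0.51)
  = 6.8100 / 0.8100 = 8.407

8.407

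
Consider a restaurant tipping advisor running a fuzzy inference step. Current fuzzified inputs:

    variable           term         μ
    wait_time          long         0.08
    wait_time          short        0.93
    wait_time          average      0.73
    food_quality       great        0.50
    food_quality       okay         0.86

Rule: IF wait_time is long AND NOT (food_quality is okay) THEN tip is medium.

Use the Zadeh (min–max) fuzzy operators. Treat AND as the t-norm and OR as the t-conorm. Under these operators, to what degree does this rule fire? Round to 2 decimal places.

firing strength: long=0.08, ¬okay=1−0.86=0.14; AND[min(a, b)] → w = 0.08

0.08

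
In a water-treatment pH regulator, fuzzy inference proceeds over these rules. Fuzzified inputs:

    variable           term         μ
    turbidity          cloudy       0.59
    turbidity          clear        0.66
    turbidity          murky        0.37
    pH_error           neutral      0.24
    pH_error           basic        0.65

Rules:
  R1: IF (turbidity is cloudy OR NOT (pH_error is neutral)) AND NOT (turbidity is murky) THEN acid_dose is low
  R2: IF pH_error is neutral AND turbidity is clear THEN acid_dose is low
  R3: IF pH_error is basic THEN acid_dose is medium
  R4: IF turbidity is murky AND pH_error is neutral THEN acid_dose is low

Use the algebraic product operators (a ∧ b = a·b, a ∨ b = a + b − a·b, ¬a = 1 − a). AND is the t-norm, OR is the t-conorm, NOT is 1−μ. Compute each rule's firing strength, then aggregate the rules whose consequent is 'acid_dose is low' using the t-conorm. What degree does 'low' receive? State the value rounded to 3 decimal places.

R1: (cloudy=0.59 OR ¬neutral=1−0.24=0.76) = 0.9016; AND[a·b] with ¬murky=1−0.37=0.63 → w = 0.5680
R2: neutral=0.24, clear=0.66; AND[a·b] → w = 0.1584
R3: basic=0.65 → w = 0.6500
R4: murky=0.37, neutral=0.24; AND[a·b] → w = 0.0888
Rules with consequent 'low': {R1, R2, R4} → strengths 0.5680, 0.1584, 0.0888
Aggregate via t-conorm [a + b − a·b]: 0.6687

0.669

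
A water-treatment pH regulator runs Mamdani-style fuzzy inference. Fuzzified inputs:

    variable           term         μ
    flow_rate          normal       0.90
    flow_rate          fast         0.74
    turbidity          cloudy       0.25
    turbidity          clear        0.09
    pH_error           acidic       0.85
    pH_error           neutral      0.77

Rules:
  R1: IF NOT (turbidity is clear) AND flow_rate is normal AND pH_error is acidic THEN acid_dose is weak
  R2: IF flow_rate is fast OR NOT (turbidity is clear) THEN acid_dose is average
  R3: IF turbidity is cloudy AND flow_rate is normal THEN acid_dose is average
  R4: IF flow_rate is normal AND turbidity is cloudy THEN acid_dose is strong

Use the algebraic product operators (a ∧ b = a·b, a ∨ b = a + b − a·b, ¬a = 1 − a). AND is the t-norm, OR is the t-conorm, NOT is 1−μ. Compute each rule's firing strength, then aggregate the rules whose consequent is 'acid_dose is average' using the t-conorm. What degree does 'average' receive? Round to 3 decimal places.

R1: ¬clear=1−0.09=0.91, normal=0.90, acidic=0.85; AND[a·b] → w = 0.6962
R2: fast=0.74, ¬clear=1−0.09=0.91; OR[a + b − a·b] → w = 0.9766
R3: cloudy=0.25, normal=0.90; AND[a·b] → w = 0.2250
R4: normal=0.90, cloudy=0.25; AND[a·b] → w = 0.2250
Rules with consequent 'average': {R2, R3} → strengths 0.9766, 0.2250
Aggregate via t-conorm [a + b − a·b]: 0.9819

0.982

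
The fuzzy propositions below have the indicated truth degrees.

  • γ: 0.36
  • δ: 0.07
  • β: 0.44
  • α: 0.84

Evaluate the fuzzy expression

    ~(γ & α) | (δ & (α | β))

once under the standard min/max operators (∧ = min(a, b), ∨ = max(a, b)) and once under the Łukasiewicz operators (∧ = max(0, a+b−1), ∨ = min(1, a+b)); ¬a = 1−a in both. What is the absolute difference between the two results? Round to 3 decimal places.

Under standard min/max:
  γ & α = min(a, b) on (0.36, 0.84) = 0.36
  ~(γ & α) = 1 − 0.36 = 0.64
  α | β = max(a, b) on (0.84, 0.44) = 0.84
  δ & (α | β) = min(a, b) on (0.07, 0.84) = 0.07
  ~(γ & α) | (δ & (α | β)) = max(a, b) on (0.64, 0.07) = 0.64
  → value = 0.6400
Under Łukasiewicz:
  γ & α = max(0, a+b−1) on (0.36, 0.84) = 0.20
  ~(γ & α) = 1 − 0.20 = 0.80
  α | β = min(1, a+b) on (0.84, 0.44) = 1.00
  δ & (α | β) = max(0, a+b−1) on (0.07, 1.00) = 0.07
  ~(γ & α) | (δ & (α | β)) = min(1, a+b) on (0.80, 0.07) = 0.87
  → value = 0.8700
|0.6400 − 0.8700| = 0.230

0.230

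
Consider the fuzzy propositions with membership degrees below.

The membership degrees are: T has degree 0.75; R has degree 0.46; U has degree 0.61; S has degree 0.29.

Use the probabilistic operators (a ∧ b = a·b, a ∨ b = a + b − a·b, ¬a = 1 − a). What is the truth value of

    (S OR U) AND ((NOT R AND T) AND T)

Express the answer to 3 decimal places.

S OR U = a + b − a·b on (0.2900, 0.6100) = 0.7231
NOT R = 1 − 0.4600 = 0.5400
NOT R AND T = a·b on (0.5400, 0.7500) = 0.4050
(NOT R AND T) AND T = a·b on (0.4050, 0.7500) = 0.3038
(S OR U) AND ((NOT R AND T) AND T) = a·b on (0.7231, 0.3038) = 0.2196

0.220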